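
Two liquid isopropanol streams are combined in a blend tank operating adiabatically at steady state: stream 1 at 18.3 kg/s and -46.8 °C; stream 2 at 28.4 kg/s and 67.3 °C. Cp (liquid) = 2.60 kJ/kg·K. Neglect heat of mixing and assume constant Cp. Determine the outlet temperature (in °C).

T_out = 22.6 °C

Adiabatic, steady state ⇒ Σ ṁᵢCp,ᵢ(T_out − Tᵢ) = 0
T_out = Σ ṁᵢCp,ᵢTᵢ / Σ ṁᵢCp,ᵢ
      = 2742.7 / 121.42 = 22.588 °C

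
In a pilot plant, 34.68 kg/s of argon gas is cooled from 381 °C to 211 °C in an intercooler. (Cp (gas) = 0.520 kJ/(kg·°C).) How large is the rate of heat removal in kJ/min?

Q = ṁ·Cp·ΔT = 34.68 × 0.520 × (211 − 381) = -3065.7 kJ/s
Cooling duty = 183940 kJ/min

Q_c = 184000 kJ/min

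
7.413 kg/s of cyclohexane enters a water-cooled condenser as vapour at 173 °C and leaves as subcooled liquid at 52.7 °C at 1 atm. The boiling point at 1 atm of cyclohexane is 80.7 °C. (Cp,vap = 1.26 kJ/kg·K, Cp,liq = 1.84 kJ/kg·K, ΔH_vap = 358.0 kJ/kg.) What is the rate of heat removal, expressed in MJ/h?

vapour 173→80.7 °C: -116.3 kJ/kg
condensation at 80.7 °C: -358 kJ/kg
liquid 80.7→52.7 °C: -51.52 kJ/kg
Δh = -116.3 + -358 + -51.52 = -525.82 kJ/kg
Q = ṁ·Δh = 7.413 kg/s × -525.82 kJ/kg = -3897.9 kJ/s
|Q| = 3897.9 kW = 14032 MJ/h

Q_c = 14000 MJ/h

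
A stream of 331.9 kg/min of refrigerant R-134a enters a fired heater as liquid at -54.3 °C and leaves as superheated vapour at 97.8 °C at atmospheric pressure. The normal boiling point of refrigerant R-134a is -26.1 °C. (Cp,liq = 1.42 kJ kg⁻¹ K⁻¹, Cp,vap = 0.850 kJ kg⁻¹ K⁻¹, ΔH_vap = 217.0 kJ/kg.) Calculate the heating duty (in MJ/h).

Q = 7220 MJ/h

liquid -54.3→-26.1 °C: 40.044 kJ/kg
vaporisation at -26.1 °C: 217 kJ/kg
vapour -26.1→97.8 °C: 105.31 kJ/kg
Δh = 40.044 + 217 + 105.31 = 362.36 kJ/kg
Q = ṁ·Δh = 331.9 kg/min × 362.36 kJ/kg = 120270 kJ/min
|Q| = 2004.4 kW = 7216 MJ/h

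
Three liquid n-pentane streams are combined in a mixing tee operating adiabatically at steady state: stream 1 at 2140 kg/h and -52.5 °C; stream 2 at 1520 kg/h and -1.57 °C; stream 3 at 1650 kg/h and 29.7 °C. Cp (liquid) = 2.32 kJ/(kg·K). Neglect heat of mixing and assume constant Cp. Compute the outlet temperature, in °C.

Adiabatic, steady state ⇒ Σ ṁᵢCp,ᵢ(T_out − Tᵢ) = 0
Σ ṁᵢCp,ᵢTᵢ = 2140×2.32×-52.5 + 1520×2.32×-1.57 + 1650×2.32×29.7 = -152500
Σ ṁᵢCp,ᵢ = 2140×2.32 + 1520×2.32 + 1650×2.32 = 12319
T_out = -152500 / 12319 = -12.379 °C

T_out = -12.4 °C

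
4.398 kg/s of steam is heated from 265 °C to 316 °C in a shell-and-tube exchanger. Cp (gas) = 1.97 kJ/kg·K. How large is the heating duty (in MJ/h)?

Q = ṁ·Cp·ΔT = 4.398 × 1.97 × (316 − 265) = 441.87 kJ/s
Heating duty = 1590.7 MJ/h

Q = 1590 MJ/h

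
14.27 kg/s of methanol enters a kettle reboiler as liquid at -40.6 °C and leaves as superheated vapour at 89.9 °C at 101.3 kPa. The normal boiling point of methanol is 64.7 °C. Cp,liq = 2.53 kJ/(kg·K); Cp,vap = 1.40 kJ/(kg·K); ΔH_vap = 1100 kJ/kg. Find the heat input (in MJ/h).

liquid -40.6→64.7 °C: 266.41 kJ/kg
vaporisation at 64.7 °C: 1100 kJ/kg
vapour 64.7→89.9 °C: 35.28 kJ/kg
Δh = 266.41 + 1100 + 35.28 = 1401.7 kJ/kg
Q = ṁ·Δh = 14.27 kg/s × 1401.7 kJ/kg = 20002 kJ/s
|Q| = 20002 kW = 72008 MJ/h

Q = 72000 MJ/h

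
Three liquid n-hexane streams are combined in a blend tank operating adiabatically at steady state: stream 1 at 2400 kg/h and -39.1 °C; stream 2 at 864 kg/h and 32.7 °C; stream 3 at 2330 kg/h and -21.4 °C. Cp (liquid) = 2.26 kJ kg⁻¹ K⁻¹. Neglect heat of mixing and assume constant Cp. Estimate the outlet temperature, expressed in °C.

Adiabatic, steady state ⇒ Σ ṁᵢCp,ᵢ(T_out − Tᵢ) = 0
Σ ṁᵢCp,ᵢTᵢ = 2400×2.26×-39.1 + 864×2.26×32.7 + 2330×2.26×-21.4 = -260920
Σ ṁᵢCp,ᵢ = 2400×2.26 + 864×2.26 + 2330×2.26 = 12642
T_out = -260920 / 12642 = -20.638 °C

T_out = -20.6 °C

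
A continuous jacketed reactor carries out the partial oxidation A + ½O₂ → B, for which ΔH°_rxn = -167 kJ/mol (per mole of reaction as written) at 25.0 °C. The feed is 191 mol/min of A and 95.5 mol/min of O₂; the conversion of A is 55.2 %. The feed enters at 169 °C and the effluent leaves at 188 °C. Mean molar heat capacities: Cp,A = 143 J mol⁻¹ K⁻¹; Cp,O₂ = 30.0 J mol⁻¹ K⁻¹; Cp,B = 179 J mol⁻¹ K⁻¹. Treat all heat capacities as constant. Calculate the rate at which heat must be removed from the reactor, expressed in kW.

Q_out = 278 kW

Extent of reaction ξ = 0.552 × 191 = 105.43 mol/min
Reaction term: ξ·ΔH°_rxn = 105.43 × -167 = -17607 kJ/min
Sensible, feed 169→25 °C: -4345.6 kJ/min
Outlet flows (mol/min): A 85.568, O₂ 42.784, B 105.43
Sensible, products 25→188 °C: 5279.9 kJ/min
Q = ΔH = -16673 kJ/min = -277.88 kW
Heat removed = 277.88 kW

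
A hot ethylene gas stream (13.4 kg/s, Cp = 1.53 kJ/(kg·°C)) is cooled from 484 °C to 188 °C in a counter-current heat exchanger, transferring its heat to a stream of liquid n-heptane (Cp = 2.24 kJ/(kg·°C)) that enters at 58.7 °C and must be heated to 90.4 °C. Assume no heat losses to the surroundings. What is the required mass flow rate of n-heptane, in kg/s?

ṁ_c = 85.5 kg/s

Heat released by hot stream: Q = 13.4 × 1.53 × (484 − 188) = 6068.6 kJ/s
Energy balance on cold side (adiabatic exchanger): Q = ṁ_c·Cp_c·(T_c,out − T_c,in)
ṁ_c = 6068.6 / [2.24 × (90.4 − 58.7)] = 85.463 kg/s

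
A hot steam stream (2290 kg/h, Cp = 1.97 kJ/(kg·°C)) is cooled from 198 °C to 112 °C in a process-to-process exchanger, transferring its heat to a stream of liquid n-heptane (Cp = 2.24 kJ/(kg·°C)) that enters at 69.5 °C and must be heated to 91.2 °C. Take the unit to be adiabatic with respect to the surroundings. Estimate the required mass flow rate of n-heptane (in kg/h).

ṁ_c = 7980 kg/h

Heat released by hot stream: Q = 2290 × 1.97 × (198 − 112) = 387970 kJ/h
Energy balance on cold side (adiabatic exchanger): Q = ṁ_c·Cp_c·(T_c,out − T_c,in)
ṁ_c = 387970 / [2.24 × (91.2 − 69.5)] = 7981.6 kg/h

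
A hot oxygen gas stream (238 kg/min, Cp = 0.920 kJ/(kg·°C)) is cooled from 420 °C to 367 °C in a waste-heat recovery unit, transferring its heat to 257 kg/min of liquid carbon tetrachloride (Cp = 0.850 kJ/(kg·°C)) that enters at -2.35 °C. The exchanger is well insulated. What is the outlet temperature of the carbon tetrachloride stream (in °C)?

Heat released by hot stream: Q = 238 × 0.920 × (420 − 367) = 11605 kJ/min
Energy balance on cold side (adiabatic exchanger): Q = ṁ_c·Cp_c·(T_c,out − T_c,in)
T_c,out = -2.35 + 11605/(257 × 0.850) = 50.774 °C

T_c,out = 50.8 °C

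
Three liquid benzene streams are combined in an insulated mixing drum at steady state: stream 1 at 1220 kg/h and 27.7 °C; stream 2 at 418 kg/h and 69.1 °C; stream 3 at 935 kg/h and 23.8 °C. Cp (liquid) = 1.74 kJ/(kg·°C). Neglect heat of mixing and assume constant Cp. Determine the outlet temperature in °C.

T_out = 33.0 °C

Adiabatic, steady state ⇒ Σ ṁᵢCp,ᵢ(T_out − Tᵢ) = 0
T_out = Σ ṁᵢCp,ᵢTᵢ / Σ ṁᵢCp,ᵢ
      = 147780 / 4477 = 33.008 °C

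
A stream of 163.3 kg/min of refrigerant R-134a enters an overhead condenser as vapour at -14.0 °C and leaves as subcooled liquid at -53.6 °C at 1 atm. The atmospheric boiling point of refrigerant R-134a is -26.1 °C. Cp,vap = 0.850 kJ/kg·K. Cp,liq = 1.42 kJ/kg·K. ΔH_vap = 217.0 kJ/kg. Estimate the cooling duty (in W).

Q_c = 725000 W

vapour -14.0→-26.1 °C: -10.285 kJ/kg
condensation at -26.1 °C: -217 kJ/kg
liquid -26.1→-53.6 °C: -39.05 kJ/kg
Δh = -10.285 + -217 + -39.05 = -266.33 kJ/kg
Q = ṁ·Δh = 163.3 kg/min × -266.33 kJ/kg = -43493 kJ/min
|Q| = 724.88 kW = 724880 W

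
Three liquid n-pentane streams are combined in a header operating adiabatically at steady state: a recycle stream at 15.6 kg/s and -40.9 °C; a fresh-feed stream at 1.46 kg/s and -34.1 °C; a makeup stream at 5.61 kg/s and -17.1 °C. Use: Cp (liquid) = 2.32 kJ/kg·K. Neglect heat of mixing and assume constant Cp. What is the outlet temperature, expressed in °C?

T_out = -34.6 °C

No heat crosses the boundary, so H_out = H_in.
Σ ṁᵢCp,ᵢTᵢ = 15.6×2.32×-40.9 + 1.46×2.32×-34.1 + 5.61×2.32×-17.1 = -1818.3
Σ ṁᵢCp,ᵢ = 15.6×2.32 + 1.46×2.32 + 5.61×2.32 = 52.594
T_out = -1818.3 / 52.594 = -34.572 °C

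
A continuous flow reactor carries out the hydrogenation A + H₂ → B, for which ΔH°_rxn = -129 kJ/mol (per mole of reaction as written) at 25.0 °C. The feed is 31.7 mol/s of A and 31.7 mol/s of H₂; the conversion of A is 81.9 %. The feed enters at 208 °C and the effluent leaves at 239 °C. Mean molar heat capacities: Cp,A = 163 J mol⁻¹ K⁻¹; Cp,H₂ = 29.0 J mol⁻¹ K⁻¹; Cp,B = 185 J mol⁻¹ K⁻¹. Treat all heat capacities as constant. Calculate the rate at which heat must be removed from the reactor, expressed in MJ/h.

Q_out = 11500 MJ/h

Extent of reaction ξ = 0.819 × 31.7 = 25.962 mol/s
Reaction term: ξ·ΔH°_rxn = 25.962 × -129 = -3349.1 kJ/s
Sensible, feed 208→25 °C: -1113.8 kJ/s
Outlet flows (mol/s): A 5.7377, H₂ 5.7377, B 25.962
Sensible, products 25→239 °C: 1263.6 kJ/s
Q = ΔH = -3199.3 kJ/s = -3199.3 kW
Heat removed = 11518 MJ/h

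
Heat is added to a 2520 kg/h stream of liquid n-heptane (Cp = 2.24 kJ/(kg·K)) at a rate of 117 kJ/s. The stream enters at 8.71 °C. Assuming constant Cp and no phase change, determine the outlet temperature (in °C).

T_out = 83.3 °C

Q = 117 kJ/s = 421200 kJ/h
ΔT = Q/(ṁ·Cp) = 421200/(2520×2.24) = 74.617 K
T_out = 8.71 + 74.617 = 83.327 °C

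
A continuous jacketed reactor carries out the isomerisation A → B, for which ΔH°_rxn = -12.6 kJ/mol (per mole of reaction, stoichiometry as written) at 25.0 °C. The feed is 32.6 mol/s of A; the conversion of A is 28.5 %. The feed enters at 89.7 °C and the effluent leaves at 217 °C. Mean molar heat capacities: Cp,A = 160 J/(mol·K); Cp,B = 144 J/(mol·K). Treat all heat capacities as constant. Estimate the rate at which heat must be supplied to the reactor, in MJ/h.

Extent of reaction ξ = 0.285 × 32.6 = 9.291 mol/s
Reaction term: ξ·ΔH°_rxn = 9.291 × -12.6 = -117.07 kJ/s
Sensible, feed 89.7→25 °C: -337.48 kJ/s
Outlet flows (mol/s): A 23.309, B 9.291
Sensible, products 25→217 °C: 972.93 kJ/s
Q = ΔH = 518.39 kJ/s = 518.39 kW
Heat supplied = 1866.2 MJ/h

Q_in = 1870 MJ/h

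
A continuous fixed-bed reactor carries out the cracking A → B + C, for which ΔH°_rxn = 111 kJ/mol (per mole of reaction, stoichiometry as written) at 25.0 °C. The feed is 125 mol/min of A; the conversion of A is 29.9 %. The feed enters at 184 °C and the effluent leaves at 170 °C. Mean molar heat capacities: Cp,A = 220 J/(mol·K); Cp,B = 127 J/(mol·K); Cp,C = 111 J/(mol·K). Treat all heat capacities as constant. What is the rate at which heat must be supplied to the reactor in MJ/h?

Extent of reaction ξ = 0.299 × 125 = 37.375 mol/min
Reaction term: ξ·ΔH°_rxn = 37.375 × 111 = 4148.6 kJ/min
Sensible, feed 184→25 °C: -4372.5 kJ/min
Outlet flows (mol/min): A 87.625, B 37.375, C 37.375
Sensible, products 25→170 °C: 4085 kJ/min
Q = ΔH = 3861.2 kJ/min = 64.353 kW
Heat supplied = 231.67 MJ/h

Q_in = 232 MJ/h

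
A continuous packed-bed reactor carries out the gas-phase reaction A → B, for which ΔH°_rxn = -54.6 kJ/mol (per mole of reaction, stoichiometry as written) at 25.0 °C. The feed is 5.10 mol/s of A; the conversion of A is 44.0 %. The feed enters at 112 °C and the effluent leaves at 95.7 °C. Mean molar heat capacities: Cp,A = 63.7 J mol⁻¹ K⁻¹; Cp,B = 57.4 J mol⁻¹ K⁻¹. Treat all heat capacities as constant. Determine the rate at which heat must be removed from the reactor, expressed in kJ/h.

Q_out = 464000 kJ/h

Extent of reaction ξ = 0.440 × 5.10 = 2.244 mol/s
Reaction term: ξ·ΔH°_rxn = 2.244 × -54.6 = -122.52 kJ/s
Sensible, feed 112→25 °C: -28.264 kJ/s
Outlet flows (mol/s): A 2.856, B 2.244
Sensible, products 25→95.7 °C: 21.969 kJ/s
Q = ΔH = -128.82 kJ/s = -128.82 kW
Heat removed = 463740 kJ/h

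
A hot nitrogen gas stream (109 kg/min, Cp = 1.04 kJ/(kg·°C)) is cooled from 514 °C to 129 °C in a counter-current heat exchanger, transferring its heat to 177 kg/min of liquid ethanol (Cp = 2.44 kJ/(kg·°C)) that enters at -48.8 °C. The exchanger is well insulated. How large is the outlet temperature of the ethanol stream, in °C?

Heat released by hot stream: Q = 109 × 1.04 × (514 − 129) = 43644 kJ/min
Energy balance on cold side (adiabatic exchanger): Q = ṁ_c·Cp_c·(T_c,out − T_c,in)
T_c,out = -48.8 + 43644/(177 × 2.44) = 52.255 °C

T_c,out = 52.3 °C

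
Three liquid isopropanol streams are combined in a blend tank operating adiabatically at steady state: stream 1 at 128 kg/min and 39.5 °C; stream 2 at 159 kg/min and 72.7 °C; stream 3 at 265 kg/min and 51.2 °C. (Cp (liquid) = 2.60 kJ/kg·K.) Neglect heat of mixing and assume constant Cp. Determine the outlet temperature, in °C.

Energy balance with Q = 0: Σ ṁᵢCp,ᵢ(T_out − Tᵢ) = 0
T_out = Σ ṁᵢCp,ᵢTᵢ / Σ ṁᵢCp,ᵢ
      = 78477 / 1435.2 = 54.68 °C

T_out = 54.7 °C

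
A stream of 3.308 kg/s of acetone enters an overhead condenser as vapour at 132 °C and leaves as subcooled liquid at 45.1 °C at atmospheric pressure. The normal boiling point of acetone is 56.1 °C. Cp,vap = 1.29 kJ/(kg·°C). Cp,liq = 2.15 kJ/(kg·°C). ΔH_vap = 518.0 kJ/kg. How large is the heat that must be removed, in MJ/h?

vapour 132→56.1 °C: -97.911 kJ/kg
condensation at 56.1 °C: -518 kJ/kg
liquid 56.1→45.1 °C: -23.65 kJ/kg
Δh = -97.911 + -518 + -23.65 = -639.56 kJ/kg
Q = ṁ·Δh = 3.308 kg/s × -639.56 kJ/kg = -2115.7 kJ/s
|Q| = 2115.7 kW = 7616.4 MJ/h

Q_c = 7620 MJ/h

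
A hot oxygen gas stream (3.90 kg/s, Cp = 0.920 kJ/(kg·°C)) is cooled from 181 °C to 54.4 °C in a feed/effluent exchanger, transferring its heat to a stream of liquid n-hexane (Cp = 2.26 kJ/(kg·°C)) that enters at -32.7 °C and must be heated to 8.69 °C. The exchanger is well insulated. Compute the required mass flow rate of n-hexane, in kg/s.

ṁ_c = 4.86 kg/s

Heat released by hot stream: Q = 3.90 × 0.920 × (181 − 54.4) = 454.24 kJ/s
Energy balance on cold side (adiabatic exchanger): Q = ṁ_c·Cp_c·(T_c,out − T_c,in)
ṁ_c = 454.24 / [2.26 × (8.69 − -32.7)] = 4.856 kg/s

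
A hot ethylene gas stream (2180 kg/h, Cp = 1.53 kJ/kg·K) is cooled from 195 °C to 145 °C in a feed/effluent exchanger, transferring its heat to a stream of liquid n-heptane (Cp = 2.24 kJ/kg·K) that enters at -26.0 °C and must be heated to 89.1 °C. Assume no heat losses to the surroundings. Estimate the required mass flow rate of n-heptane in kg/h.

ṁ_c = 647 kg/h

Heat released by hot stream: Q = 2180 × 1.53 × (195 − 145) = 166770 kJ/h
Energy balance on cold side (adiabatic exchanger): Q = ṁ_c·Cp_c·(T_c,out − T_c,in)
ṁ_c = 166770 / [2.24 × (89.1 − -26.0)] = 646.84 kg/h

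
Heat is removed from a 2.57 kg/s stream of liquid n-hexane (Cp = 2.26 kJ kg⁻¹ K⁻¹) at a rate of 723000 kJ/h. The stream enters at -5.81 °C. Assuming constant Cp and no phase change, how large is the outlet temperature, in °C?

Q = 723000 kJ/h = 200.83 kJ/s
ΔT = Q/(ṁ·Cp) = 200.83/(2.57×2.26) = 34.578 K
T_out = -5.81 − 34.578 = -40.388 °C

T_out = -40.4 °C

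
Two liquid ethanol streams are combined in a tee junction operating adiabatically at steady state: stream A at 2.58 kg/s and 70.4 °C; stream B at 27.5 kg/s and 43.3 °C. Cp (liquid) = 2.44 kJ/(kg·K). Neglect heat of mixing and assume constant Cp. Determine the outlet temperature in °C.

Energy balance with Q = 0: Σ ṁᵢCp,ᵢ(T_out − Tᵢ) = 0
Σ ṁᵢCp,ᵢTᵢ = 2.58×2.44×70.4 + 27.5×2.44×43.3 = 3348.6
Σ ṁᵢCp,ᵢ = 2.58×2.44 + 27.5×2.44 = 73.395
T_out = 3348.6 / 73.395 = 45.624 °C

T_out = 45.6 °C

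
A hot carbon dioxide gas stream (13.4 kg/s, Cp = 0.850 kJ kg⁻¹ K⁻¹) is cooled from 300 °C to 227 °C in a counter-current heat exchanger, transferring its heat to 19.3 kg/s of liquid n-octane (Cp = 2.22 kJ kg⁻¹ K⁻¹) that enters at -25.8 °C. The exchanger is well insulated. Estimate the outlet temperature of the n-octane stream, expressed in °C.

T_c,out = -6.39 °C

Heat released by hot stream: Q = 13.4 × 0.850 × (300 − 227) = 831.47 kJ/s
Energy balance on cold side (adiabatic exchanger): Q = ṁ_c·Cp_c·(T_c,out − T_c,in)
T_c,out = -25.8 + 831.47/(19.3 × 2.22) = -6.394 °C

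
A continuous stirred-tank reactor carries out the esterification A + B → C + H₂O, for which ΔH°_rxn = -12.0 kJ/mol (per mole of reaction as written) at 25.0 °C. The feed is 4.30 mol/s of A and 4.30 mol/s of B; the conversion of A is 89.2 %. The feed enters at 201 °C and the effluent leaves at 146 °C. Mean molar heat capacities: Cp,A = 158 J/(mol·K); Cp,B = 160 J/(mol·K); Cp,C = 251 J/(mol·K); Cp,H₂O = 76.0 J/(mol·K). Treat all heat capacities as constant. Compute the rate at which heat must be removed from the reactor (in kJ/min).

Extent of reaction ξ = 0.892 × 4.30 = 3.8356 mol/s
Reaction term: ξ·ΔH°_rxn = 3.8356 × -12.0 = -46.027 kJ/s
Sensible, feed 201→25 °C: -240.66 kJ/s
Outlet flows (mol/s): A 0.4644, B 0.4644, C 3.8356, H₂O 3.8356
Sensible, products 25→146 °C: 169.63 kJ/s
Q = ΔH = -117.06 kJ/s = -117.06 kW
Heat removed = 7023.4 kJ/min

Q_out = 7020 kJ/min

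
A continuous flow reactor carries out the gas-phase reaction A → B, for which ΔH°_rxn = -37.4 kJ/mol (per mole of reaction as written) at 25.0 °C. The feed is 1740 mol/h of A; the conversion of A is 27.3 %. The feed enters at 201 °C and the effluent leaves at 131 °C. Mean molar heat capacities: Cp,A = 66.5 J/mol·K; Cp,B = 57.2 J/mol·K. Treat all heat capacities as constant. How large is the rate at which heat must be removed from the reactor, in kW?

Extent of reaction ξ = 0.273 × 1740 = 475.02 mol/h
Reaction term: ξ·ΔH°_rxn = 475.02 × -37.4 = -17766 kJ/h
Sensible, feed 201→25 °C: -20365 kJ/h
Outlet flows (mol/h): A 1265, B 475.02
Sensible, products 25→131 °C: 11797 kJ/h
Q = ΔH = -26334 kJ/h = -7.3149 kW
Heat removed = 7.3149 kW

Q_out = 7.31 kW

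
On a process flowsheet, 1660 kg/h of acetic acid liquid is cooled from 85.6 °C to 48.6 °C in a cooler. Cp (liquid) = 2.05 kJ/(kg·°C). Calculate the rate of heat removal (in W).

Q = ṁ·Cp·ΔT = 1660 × 2.05 × (48.6 − 85.6) = -125910 kJ/h
Converting: 125910 / 3600 s = 34.975 kW
Cooling duty = 34975 W

Q_c = 35000 W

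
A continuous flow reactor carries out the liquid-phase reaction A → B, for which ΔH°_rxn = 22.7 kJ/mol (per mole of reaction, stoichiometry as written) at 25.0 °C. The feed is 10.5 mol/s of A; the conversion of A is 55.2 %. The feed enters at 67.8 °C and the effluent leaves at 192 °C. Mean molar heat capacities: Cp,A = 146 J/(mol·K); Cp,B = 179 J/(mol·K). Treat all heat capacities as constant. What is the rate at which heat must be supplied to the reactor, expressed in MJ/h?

Q_in = 1270 MJ/h

Extent of reaction ξ = 0.552 × 10.5 = 5.796 mol/s
Reaction term: ξ·ΔH°_rxn = 5.796 × 22.7 = 131.57 kJ/s
Sensible, feed 67.8→25 °C: -65.612 kJ/s
Outlet flows (mol/s): A 4.704, B 5.796
Sensible, products 25→192 °C: 287.95 kJ/s
Q = ΔH = 353.91 kJ/s = 353.91 kW
Heat supplied = 1274.1 MJ/h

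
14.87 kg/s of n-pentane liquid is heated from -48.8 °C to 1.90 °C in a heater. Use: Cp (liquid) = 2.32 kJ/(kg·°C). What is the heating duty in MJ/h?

Q = 6300 MJ/h

Q = ṁ·Cp·ΔT = 14.87 × 2.32 × (1.90 − -48.8) = 1749.1 kJ/s
Heating duty = 6296.6 MJ/h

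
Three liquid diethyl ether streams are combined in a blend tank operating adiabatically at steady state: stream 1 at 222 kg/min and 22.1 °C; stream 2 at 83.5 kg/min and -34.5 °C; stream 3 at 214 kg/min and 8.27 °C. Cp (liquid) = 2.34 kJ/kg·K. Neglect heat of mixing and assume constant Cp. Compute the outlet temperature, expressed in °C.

Adiabatic, steady state ⇒ Σ ṁᵢCp,ᵢ(T_out − Tᵢ) = 0
Σ ṁᵢCp,ᵢTᵢ = 222×2.34×22.1 + 83.5×2.34×-34.5 + 214×2.34×8.27 = 8880.8
Σ ṁᵢCp,ᵢ = 222×2.34 + 83.5×2.34 + 214×2.34 = 1215.6
T_out = 8880.8 / 1215.6 = 7.3055 °C

T_out = 7.31 °C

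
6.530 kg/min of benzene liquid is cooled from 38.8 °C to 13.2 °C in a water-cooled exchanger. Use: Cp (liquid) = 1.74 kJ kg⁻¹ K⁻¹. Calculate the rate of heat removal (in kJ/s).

Q_c = 4.85 kJ/s

Q = ṁ·Cp·ΔT = 6.530 × 1.74 × (13.2 − 38.8) = -290.87 kJ/min
Converting: 290.87 / 60 s = 4.8479 kW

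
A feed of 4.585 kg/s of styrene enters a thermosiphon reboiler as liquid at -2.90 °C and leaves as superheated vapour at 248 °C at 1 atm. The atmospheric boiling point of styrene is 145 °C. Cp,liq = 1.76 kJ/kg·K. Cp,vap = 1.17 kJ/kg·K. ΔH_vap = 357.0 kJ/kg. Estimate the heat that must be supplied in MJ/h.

liquid -2.90→145 °C: 260.3 kJ/kg
vaporisation at 145 °C: 357 kJ/kg
vapour 145→248 °C: 120.51 kJ/kg
Δh = 260.3 + 357 + 120.51 = 737.81 kJ/kg
Q = ṁ·Δh = 4.585 kg/s × 737.81 kJ/kg = 3382.9 kJ/s
|Q| = 3382.9 kW = 12178 MJ/h

Q = 12200 MJ/h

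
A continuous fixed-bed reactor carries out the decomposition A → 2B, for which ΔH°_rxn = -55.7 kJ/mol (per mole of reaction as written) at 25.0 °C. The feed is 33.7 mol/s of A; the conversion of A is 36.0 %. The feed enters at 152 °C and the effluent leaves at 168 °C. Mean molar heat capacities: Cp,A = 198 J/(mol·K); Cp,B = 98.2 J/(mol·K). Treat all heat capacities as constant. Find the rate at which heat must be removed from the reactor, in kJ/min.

Extent of reaction ξ = 0.360 × 33.7 = 12.132 mol/s
Reaction term: ξ·ΔH°_rxn = 12.132 × -55.7 = -675.75 kJ/s
Sensible, feed 152→25 °C: -847.42 kJ/s
Outlet flows (mol/s): A 21.568, B 24.264
Sensible, products 25→168 °C: 951.41 kJ/s
Q = ΔH = -571.77 kJ/s = -571.77 kW
Heat removed = 34306 kJ/min

Q_out = 34300 kJ/min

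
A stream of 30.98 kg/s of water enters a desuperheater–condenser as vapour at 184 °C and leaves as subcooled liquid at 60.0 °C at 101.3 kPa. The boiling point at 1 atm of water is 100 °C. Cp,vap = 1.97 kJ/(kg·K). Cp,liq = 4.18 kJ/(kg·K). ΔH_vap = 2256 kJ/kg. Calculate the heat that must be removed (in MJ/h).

Q_c = 289000 MJ/h

vapour 184→100 °C: -165.48 kJ/kg
condensation at 100 °C: -2256 kJ/kg
liquid 100→60.0 °C: -167.2 kJ/kg
Δh = -165.48 + -2256 + -167.2 = -2588.7 kJ/kg
Q = ṁ·Δh = 30.98 kg/s × -2588.7 kJ/kg = -80197 kJ/s
|Q| = 80197 kW = 288710 MJ/h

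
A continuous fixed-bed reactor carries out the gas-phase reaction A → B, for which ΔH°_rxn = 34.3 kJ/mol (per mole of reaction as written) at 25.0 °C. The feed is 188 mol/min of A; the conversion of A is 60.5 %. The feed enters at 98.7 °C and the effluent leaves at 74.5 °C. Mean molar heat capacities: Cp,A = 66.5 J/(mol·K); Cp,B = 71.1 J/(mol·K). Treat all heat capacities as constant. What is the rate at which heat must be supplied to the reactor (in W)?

Extent of reaction ξ = 0.605 × 188 = 113.74 mol/min
Reaction term: ξ·ΔH°_rxn = 113.74 × 34.3 = 3901.3 kJ/min
Sensible, feed 98.7→25 °C: -921.4 kJ/min
Outlet flows (mol/min): A 74.26, B 113.74
Sensible, products 25→74.5 °C: 644.75 kJ/min
Q = ΔH = 3624.6 kJ/min = 60.411 kW
Heat supplied = 60411 W

Q_in = 60400 W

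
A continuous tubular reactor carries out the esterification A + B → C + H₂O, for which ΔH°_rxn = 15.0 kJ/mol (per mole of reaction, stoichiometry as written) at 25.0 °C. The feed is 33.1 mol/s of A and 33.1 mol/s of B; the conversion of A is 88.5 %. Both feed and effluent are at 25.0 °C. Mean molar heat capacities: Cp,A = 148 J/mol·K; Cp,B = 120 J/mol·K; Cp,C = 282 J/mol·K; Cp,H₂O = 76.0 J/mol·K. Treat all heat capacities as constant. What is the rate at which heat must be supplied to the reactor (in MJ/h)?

Q_in = 1580 MJ/h

Extent of reaction ξ = 0.885 × 33.1 = 29.294 mol/s
Reaction term: ξ·ΔH°_rxn = 29.294 × 15.0 = 439.4 kJ/s
Q = ΔH = 439.4 kJ/s = 439.4 kW
Heat supplied = 1581.8 MJ/h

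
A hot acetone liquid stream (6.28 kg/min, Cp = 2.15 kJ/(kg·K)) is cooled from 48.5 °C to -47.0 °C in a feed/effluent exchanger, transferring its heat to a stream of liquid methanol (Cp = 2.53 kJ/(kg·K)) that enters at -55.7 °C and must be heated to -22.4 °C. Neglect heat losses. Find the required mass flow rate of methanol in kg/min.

Heat released by hot stream: Q = 6.28 × 2.15 × (48.5 − -47.0) = 1289.4 kJ/min
Energy balance on cold side (adiabatic exchanger): Q = ṁ_c·Cp_c·(T_c,out − T_c,in)
ṁ_c = 1289.4 / [2.53 × (-22.4 − -55.7)] = 15.305 kg/min

ṁ_c = 15.3 kg/min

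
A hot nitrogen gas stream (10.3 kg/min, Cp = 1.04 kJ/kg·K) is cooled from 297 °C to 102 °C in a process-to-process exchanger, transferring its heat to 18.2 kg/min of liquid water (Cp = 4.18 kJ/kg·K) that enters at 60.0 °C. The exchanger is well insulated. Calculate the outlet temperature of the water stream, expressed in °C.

Heat released by hot stream: Q = 10.3 × 1.04 × (297 − 102) = 2088.8 kJ/min
Energy balance on cold side (adiabatic exchanger): Q = ṁ_c·Cp_c·(T_c,out − T_c,in)
T_c,out = 60.0 + 2088.8/(18.2 × 4.18) = 87.457 °C

T_c,out = 87.5 °C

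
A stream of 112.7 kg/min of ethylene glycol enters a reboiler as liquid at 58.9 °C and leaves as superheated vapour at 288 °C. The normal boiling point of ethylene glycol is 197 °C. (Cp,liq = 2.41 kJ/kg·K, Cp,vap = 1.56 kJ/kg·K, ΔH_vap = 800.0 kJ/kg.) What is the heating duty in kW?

liquid 58.9→197 °C: 332.82 kJ/kg
vaporisation at 197 °C: 800 kJ/kg
vapour 197→288 °C: 141.96 kJ/kg
Δh = 332.82 + 800 + 141.96 = 1274.8 kJ/kg
Q = ṁ·Δh = 112.7 kg/min × 1274.8 kJ/kg = 143670 kJ/min
|Q| = 2394.5 kW

Q = 2390 kW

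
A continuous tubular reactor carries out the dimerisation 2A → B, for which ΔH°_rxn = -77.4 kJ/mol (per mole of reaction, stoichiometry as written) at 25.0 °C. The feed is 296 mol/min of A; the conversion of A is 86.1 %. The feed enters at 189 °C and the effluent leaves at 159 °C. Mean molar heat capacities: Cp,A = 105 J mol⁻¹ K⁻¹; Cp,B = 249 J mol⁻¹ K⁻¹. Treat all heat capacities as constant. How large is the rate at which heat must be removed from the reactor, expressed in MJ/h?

Extent of reaction ξ = 0.861 × 296 / 2 = 127.43 mol/min
Reaction term: ξ·ΔH°_rxn = 127.43 × -77.4 = -9862.9 kJ/min
Sensible, feed 189→25 °C: -5097.1 kJ/min
Outlet flows (mol/min): A 41.144, B 127.43
Sensible, products 25→159 °C: 4830.7 kJ/min
Q = ΔH = -10129 kJ/min = -168.82 kW
Heat removed = 607.76 MJ/h

Q_out = 608 MJ/h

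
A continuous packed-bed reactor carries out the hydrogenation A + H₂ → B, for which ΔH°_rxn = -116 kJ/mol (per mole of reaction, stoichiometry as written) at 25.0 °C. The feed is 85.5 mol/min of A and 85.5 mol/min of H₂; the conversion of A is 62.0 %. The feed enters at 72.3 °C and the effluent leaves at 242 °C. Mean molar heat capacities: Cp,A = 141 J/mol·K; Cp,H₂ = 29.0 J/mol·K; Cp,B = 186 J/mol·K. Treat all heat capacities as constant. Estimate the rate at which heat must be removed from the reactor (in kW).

Extent of reaction ξ = 0.620 × 85.5 = 53.01 mol/min
Reaction term: ξ·ΔH°_rxn = 53.01 × -116 = -6149.2 kJ/min
Sensible, feed 72.3→25 °C: -687.51 kJ/min
Outlet flows (mol/min): A 32.49, H₂ 32.49, B 53.01
Sensible, products 25→242 °C: 3338.1 kJ/min
Q = ΔH = -3498.5 kJ/min = -58.309 kW
Heat removed = 58.309 kW

Q_out = 58.3 kW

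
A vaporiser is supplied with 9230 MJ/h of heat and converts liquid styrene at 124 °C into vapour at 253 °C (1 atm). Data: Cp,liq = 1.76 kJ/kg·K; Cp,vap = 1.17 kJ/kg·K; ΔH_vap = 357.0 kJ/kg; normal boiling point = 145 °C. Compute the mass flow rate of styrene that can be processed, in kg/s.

Δh = 1.76×(145−124) + 357.0 + 1.17×(253−145) = 520.32 kJ/kg
Q = 9230 MJ/h = 2563.9 kJ/s = 2563.9 kJ/s
ṁ = Q/Δh = 2563.9 / 520.32 = 4.9275 kg/s

ṁ = 4.93 kg/s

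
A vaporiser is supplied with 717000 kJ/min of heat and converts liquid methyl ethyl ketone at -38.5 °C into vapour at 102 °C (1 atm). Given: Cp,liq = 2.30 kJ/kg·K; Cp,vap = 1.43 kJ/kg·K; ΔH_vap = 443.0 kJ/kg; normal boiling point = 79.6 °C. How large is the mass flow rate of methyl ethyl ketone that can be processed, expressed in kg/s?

ṁ = 16.0 kg/s

Δh = 2.30×(79.6−-38.5) + 443.0 + 1.43×(102−79.6) = 746.66 kJ/kg
Q = 717000 kJ/min = 11950 kJ/s = 11950 kJ/s
ṁ = Q/Δh = 11950 / 746.66 = 16.005 kg/s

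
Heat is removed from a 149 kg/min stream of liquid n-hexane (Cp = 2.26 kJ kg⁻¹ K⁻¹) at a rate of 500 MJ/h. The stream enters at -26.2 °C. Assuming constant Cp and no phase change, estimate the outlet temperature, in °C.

Q = 500 MJ/h = 8333.3 kJ/min
ΔT = Q/(ṁ·Cp) = 8333.3/(149×2.26) = 24.747 K
T_out = -26.2 − 24.747 = -50.947 °C

T_out = -50.9 °C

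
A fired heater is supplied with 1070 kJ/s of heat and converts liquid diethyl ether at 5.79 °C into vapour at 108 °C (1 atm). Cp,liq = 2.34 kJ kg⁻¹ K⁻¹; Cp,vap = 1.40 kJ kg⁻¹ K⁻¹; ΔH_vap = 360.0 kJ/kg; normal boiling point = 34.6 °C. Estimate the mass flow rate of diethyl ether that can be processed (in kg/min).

ṁ = 121 kg/min

Δh = 2.34×(34.6−5.79) + 360.0 + 1.40×(108−34.6) = 530.18 kJ/kg
Q = 1070 kJ/s = 1070 kJ/s = 64200 kJ/min
ṁ = Q/Δh = 64200 / 530.18 = 121.09 kg/min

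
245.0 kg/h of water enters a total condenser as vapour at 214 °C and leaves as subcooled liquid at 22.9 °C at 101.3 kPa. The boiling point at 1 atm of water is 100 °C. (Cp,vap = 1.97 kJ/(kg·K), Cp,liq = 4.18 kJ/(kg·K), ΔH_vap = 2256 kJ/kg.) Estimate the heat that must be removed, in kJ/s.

Q_c = 191 kJ/s

vapour 214→100 °C: -224.58 kJ/kg
condensation at 100 °C: -2256 kJ/kg
liquid 100→22.9 °C: -322.28 kJ/kg
Δh = -224.58 + -2256 + -322.28 = -2802.9 kJ/kg
Q = ṁ·Δh = 245.0 kg/h × -2802.9 kJ/kg = -686700 kJ/h
|Q| = 190.75 kW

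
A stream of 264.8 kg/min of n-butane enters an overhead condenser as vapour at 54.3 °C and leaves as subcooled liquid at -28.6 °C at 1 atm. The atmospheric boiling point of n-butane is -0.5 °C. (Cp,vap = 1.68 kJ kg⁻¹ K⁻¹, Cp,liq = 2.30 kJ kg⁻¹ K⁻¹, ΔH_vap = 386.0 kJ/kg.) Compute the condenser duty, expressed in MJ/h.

Q_c = 8620 MJ/h

vapour 54.3→-0.5 °C: -92.064 kJ/kg
condensation at -0.5 °C: -386 kJ/kg
liquid -0.5→-28.6 °C: -64.63 kJ/kg
Δh = -92.064 + -386 + -64.63 = -542.69 kJ/kg
Q = ṁ·Δh = 264.8 kg/min × -542.69 kJ/kg = -143710 kJ/min
|Q| = 2395.1 kW = 8622.3 MJ/h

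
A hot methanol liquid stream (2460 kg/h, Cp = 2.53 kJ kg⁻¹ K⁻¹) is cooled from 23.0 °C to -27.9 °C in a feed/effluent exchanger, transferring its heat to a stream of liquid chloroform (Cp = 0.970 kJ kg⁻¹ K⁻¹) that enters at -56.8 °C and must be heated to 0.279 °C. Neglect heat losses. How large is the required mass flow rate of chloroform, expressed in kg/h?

ṁ_c = 5720 kg/h

Heat released by hot stream: Q = 2460 × 2.53 × (23.0 − -27.9) = 316790 kJ/h
Energy balance on cold side (adiabatic exchanger): Q = ṁ_c·Cp_c·(T_c,out − T_c,in)
ṁ_c = 316790 / [0.970 × (0.279 − -56.8)] = 5721.7 kg/h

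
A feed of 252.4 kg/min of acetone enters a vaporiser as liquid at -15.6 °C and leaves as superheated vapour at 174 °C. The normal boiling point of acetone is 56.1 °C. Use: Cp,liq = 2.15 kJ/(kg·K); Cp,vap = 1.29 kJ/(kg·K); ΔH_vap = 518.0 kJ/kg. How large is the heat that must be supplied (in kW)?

Q = 3470 kW

liquid -15.6→56.1 °C: 154.16 kJ/kg
vaporisation at 56.1 °C: 518 kJ/kg
vapour 56.1→174 °C: 152.09 kJ/kg
Δh = 154.16 + 518 + 152.09 = 824.25 kJ/kg
Q = ṁ·Δh = 252.4 kg/min × 824.25 kJ/kg = 208040 kJ/min
|Q| = 3467.3 kW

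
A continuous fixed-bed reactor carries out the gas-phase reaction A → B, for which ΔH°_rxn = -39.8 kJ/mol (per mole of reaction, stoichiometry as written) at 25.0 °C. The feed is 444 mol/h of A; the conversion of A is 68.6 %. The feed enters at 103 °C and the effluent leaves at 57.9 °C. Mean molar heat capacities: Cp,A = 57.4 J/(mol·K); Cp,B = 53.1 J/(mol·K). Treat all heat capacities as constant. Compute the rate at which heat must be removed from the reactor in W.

Q_out = 3700 W

Extent of reaction ξ = 0.686 × 444 = 304.58 mol/h
Reaction term: ξ·ΔH°_rxn = 304.58 × -39.8 = -12122 kJ/h
Sensible, feed 103→25 °C: -1987.9 kJ/h
Outlet flows (mol/h): A 139.42, B 304.58
Sensible, products 25→57.9 °C: 795.39 kJ/h
Q = ΔH = -13315 kJ/h = -3.6986 kW
Heat removed = 3698.6 W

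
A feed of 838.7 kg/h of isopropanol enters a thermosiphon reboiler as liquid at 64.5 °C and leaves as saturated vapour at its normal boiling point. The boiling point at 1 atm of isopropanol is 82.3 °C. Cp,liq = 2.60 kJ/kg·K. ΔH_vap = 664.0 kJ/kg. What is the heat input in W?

liquid 64.5→82.3 °C: 46.28 kJ/kg
vaporisation at 82.3 °C: 664 kJ/kg
Δh = 46.28 + 664 = 710.28 kJ/kg
Q = ṁ·Δh = 838.7 kg/h × 710.28 kJ/kg = 595710 kJ/h
|Q| = 165.48 kW = 165480 W

Q = 165000 W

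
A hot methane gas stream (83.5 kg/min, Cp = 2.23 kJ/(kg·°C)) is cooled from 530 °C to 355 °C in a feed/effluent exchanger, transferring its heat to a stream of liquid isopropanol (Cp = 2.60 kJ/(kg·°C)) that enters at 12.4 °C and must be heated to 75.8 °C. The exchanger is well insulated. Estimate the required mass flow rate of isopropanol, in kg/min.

ṁ_c = 198 kg/min

Heat released by hot stream: Q = 83.5 × 2.23 × (530 − 355) = 32586 kJ/min
Energy balance on cold side (adiabatic exchanger): Q = ṁ_c·Cp_c·(T_c,out − T_c,in)
ṁ_c = 32586 / [2.60 × (75.8 − 12.4)] = 197.68 kg/min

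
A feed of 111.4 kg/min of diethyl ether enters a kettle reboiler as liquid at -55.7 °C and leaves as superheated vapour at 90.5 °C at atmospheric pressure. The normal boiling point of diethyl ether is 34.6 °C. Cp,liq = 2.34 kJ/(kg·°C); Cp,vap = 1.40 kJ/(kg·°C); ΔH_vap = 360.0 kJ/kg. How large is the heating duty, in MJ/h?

Q = 4340 MJ/h

liquid -55.7→34.6 °C: 211.3 kJ/kg
vaporisation at 34.6 °C: 360 kJ/kg
vapour 34.6→90.5 °C: 78.26 kJ/kg
Δh = 211.3 + 360 + 78.26 = 649.56 kJ/kg
Q = ṁ·Δh = 111.4 kg/min × 649.56 kJ/kg = 72361 kJ/min
|Q| = 1206 kW = 4341.7 MJ/h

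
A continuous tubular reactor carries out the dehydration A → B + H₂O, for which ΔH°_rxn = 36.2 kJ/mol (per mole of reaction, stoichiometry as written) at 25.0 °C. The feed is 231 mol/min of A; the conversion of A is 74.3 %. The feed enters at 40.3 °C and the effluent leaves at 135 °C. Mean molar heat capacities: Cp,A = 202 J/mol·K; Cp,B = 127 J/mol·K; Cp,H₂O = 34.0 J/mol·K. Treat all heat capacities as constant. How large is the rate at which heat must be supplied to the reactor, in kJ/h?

Extent of reaction ξ = 0.743 × 231 = 171.63 mol/min
Reaction term: ξ·ΔH°_rxn = 171.63 × 36.2 = 6213.1 kJ/min
Sensible, feed 40.3→25 °C: -713.93 kJ/min
Outlet flows (mol/min): A 59.367, B 171.63, H₂O 171.63
Sensible, products 25→135 °C: 4358.8 kJ/min
Q = ΔH = 9857.9 kJ/min = 164.3 kW
Heat supplied = 591480 kJ/h

Q_in = 591000 kJ/h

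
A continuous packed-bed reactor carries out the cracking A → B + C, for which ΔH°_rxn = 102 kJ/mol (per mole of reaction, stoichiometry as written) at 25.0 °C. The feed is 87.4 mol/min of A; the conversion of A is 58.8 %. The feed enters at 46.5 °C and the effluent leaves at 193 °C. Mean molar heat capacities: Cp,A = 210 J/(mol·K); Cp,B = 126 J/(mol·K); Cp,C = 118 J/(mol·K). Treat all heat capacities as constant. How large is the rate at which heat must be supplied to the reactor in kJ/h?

Q_in = 493000 kJ/h

Extent of reaction ξ = 0.588 × 87.4 = 51.391 mol/min
Reaction term: ξ·ΔH°_rxn = 51.391 × 102 = 5241.9 kJ/min
Sensible, feed 46.5→25 °C: -394.61 kJ/min
Outlet flows (mol/min): A 36.009, B 51.391, C 51.391
Sensible, products 25→193 °C: 3377 kJ/min
Q = ΔH = 8224.3 kJ/min = 137.07 kW
Heat supplied = 493460 kJ/h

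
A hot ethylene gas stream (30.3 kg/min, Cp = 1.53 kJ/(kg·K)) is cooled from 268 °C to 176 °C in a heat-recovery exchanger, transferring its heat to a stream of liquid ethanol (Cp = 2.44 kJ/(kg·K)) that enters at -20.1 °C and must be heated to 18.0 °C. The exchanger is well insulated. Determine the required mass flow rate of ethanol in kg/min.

ṁ_c = 45.9 kg/min

Heat released by hot stream: Q = 30.3 × 1.53 × (268 − 176) = 4265 kJ/min
Energy balance on cold side (adiabatic exchanger): Q = ṁ_c·Cp_c·(T_c,out − T_c,in)
ṁ_c = 4265 / [2.44 × (18.0 − -20.1)] = 45.878 kg/min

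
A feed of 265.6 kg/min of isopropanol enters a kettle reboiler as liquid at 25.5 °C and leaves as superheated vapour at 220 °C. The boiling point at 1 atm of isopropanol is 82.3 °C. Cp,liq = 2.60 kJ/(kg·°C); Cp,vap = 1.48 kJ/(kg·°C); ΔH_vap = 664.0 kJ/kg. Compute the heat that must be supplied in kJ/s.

Q = 4500 kJ/s

liquid 25.5→82.3 °C: 147.68 kJ/kg
vaporisation at 82.3 °C: 664 kJ/kg
vapour 82.3→220 °C: 203.8 kJ/kg
Δh = 147.68 + 664 + 203.8 = 1015.5 kJ/kg
Q = ṁ·Δh = 265.6 kg/min × 1015.5 kJ/kg = 269710 kJ/min
|Q| = 4495.2 kW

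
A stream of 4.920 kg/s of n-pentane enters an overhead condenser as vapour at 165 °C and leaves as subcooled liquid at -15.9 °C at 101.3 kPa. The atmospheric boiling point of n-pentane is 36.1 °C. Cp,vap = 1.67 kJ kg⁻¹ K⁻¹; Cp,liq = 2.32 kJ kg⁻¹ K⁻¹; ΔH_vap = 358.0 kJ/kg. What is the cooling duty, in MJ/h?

Q_c = 12300 MJ/h

vapour 165→36.1 °C: -215.26 kJ/kg
condensation at 36.1 °C: -358 kJ/kg
liquid 36.1→-15.9 °C: -120.64 kJ/kg
Δh = -215.26 + -358 + -120.64 = -693.9 kJ/kg
Q = ṁ·Δh = 4.920 kg/s × -693.9 kJ/kg = -3414 kJ/s
|Q| = 3414 kW = 12290 MJ/h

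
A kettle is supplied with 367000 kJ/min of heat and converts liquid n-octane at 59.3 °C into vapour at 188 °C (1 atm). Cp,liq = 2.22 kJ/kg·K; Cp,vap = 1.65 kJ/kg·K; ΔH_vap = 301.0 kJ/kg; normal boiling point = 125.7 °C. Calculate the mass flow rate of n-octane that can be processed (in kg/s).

Δh = 2.22×(125.7−59.3) + 301.0 + 1.65×(188−125.7) = 551.2 kJ/kg
Q = 367000 kJ/min = 6116.7 kJ/s = 6116.7 kJ/s
ṁ = Q/Δh = 6116.7 / 551.2 = 11.097 kg/s

ṁ = 11.1 kg/s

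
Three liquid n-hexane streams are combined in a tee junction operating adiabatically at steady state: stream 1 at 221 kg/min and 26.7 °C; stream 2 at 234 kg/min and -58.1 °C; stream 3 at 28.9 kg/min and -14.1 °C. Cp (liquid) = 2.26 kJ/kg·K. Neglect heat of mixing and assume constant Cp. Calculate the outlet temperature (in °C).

T_out = -16.7 °C

Adiabatic, steady state ⇒ Σ ṁᵢCp,ᵢ(T_out − Tᵢ) = 0
Σ ṁᵢCp,ᵢTᵢ = 221×2.26×26.7 + 234×2.26×-58.1 + 28.9×2.26×-14.1 = -18311
Σ ṁᵢCp,ᵢ = 221×2.26 + 234×2.26 + 28.9×2.26 = 1093.6
T_out = -18311 / 1093.6 = -16.744 °C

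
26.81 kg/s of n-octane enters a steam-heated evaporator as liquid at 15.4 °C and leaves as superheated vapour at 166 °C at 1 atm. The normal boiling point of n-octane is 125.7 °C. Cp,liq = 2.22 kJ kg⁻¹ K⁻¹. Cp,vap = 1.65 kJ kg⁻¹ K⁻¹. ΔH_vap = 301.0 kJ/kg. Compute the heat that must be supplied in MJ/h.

liquid 15.4→125.7 °C: 244.87 kJ/kg
vaporisation at 125.7 °C: 301 kJ/kg
vapour 125.7→166 °C: 66.495 kJ/kg
Δh = 244.87 + 301 + 66.495 = 612.36 kJ/kg
Q = ṁ·Δh = 26.81 kg/s × 612.36 kJ/kg = 16417 kJ/s
|Q| = 16417 kW = 59103 MJ/h

Q = 59100 MJ/h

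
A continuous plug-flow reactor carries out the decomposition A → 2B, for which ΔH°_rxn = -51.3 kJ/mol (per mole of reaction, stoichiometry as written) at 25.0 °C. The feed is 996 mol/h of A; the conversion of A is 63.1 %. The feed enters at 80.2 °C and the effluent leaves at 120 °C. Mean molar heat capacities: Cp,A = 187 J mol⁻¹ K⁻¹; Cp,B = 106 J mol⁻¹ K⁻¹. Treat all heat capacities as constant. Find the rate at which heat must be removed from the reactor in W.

Q_out = 6480 W

Extent of reaction ξ = 0.631 × 996 = 628.48 mol/h
Reaction term: ξ·ΔH°_rxn = 628.48 × -51.3 = -32241 kJ/h
Sensible, feed 80.2→25 °C: -10281 kJ/h
Outlet flows (mol/h): A 367.52, B 1257
Sensible, products 25→120 °C: 19187 kJ/h
Q = ΔH = -23335 kJ/h = -6.482 kW
Heat removed = 6482 W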